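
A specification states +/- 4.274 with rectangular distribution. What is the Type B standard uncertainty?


u_B = half_width / sqrt(3)
u_B = 4.274 / 1.7320508
u_B = 2.4676

2.4676


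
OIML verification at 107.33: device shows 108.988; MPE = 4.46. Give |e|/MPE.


e = indication - reference = 108.988 - 107.33 = 1.6580
|e| = 1.6580
ratio = |e| / MPE = 1.6580 / 4.46
ratio = 0.3717

0.3717


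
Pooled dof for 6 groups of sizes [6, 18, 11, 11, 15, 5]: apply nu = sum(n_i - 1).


nu = sum_i (n_i - 1)
nu = ((6 - 1) + (18 - 1) + (11 - 1) + (11 - 1) + (15 - 1) + (5 - 1))
nu = 5 + 17 + 10 + 10 + 14 + 4
nu = 60

60


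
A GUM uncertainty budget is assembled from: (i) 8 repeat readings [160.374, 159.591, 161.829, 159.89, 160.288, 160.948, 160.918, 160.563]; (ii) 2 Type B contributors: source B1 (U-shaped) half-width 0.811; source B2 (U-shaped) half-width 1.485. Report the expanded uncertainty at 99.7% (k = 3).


mean = (160.374 + 159.591 + 161.829 + 159.89 + 160.288 + 160.948 + 160.918 + 160.563) / 8 = 160.550125
s = sqrt(sum((x - mean)^2)/(n-1)) = 0.69536618
u_A = s / sqrt(n) = 0.69536618 / sqrt(8) = 0.24584907
u_B1 = 0.811 / sqrt(2) = 0.5734636
u_B2 = 1.485 / sqrt(2) = 1.0500536
uc = sqrt(0.24584907^2 + 0.5734636^2 + 1.0500536^2) = 1.2214397
U = k * uc = 3 * 1.2214397
U = 3.6643

3.6643


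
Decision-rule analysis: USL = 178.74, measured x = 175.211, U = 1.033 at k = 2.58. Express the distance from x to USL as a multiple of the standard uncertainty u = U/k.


u = U / k = 1.033 / 2.58 = 0.4003876
margin = |USL - x| = |178.74 - 175.211| = 3.529
z = margin / u = 3.529 / 0.4003876
z = 8.8140

8.8140


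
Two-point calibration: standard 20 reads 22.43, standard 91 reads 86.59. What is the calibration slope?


slope = (y2 - y1) / (x2 - x1)
= (86.59 - 22.43) / (91 - 20)
= 64.1600 / 71
= 0.9037

0.9037


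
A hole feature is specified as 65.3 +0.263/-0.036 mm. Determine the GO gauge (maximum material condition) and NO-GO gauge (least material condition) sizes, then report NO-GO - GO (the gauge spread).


GO = nominal - lower_tol (smallest hole = maximum material condition)
GO = 65.3 - 0.036 = 65.264
NO-GO = nominal + upper_tol (largest hole = least material condition)
NO-GO = 65.3 + 0.263 = 65.563
spread = NO-GO - GO = 65.563 - 65.264 = 0.2990

0.2990


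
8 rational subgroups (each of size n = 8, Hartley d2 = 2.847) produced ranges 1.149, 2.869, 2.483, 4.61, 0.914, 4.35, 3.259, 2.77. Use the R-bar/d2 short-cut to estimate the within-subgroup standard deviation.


R_bar = (1.149 + 2.869 + 2.483 + 4.61 + 0.914 + 4.35 + 3.259 + 2.77) / 8
R_bar = 22.404 / 8 = 2.8005
sigma_hat = R_bar / d2 = 2.8005 / 2.847 = 0.9837

0.9837


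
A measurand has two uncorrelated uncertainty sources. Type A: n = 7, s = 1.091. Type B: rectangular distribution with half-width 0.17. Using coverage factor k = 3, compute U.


u_A = s / sqrt(n) = 1.091 / sqrt(7) = 0.41235924
u_B = half_width / sqrt(3) = 0.17 / sqrt(3) = 0.098149546
uc = sqrt(u_A^2 + u_B^2) = sqrt(0.41235924^2 + 0.098149546^2) = 0.42387908
U = k * uc = 3 * 0.42387908
U = 1.2716

1.2716


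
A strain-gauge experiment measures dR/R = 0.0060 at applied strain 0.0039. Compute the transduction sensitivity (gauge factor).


GF = (dR/R) / epsilon
= 0.0060 / 0.0039
= 1.5385

1.5385


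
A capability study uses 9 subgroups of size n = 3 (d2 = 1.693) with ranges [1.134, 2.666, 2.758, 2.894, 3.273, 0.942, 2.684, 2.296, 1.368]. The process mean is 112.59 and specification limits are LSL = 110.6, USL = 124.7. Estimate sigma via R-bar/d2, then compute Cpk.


R_bar = (1.134 + 2.666 + 2.758 + 2.894 + 3.273 + 0.942 + 2.684 + 2.296 + 1.368) / 9 = 2.2238889
sigma = R_bar / d2 = 2.2238889 / 1.693 = 1.3135788
Cp = (USL - LSL)/(6*sigma) = (124.7 - 110.6)/(6*1.3135788) = 1.7890
Cpu = (124.7 - 112.59)/(3*1.3135788) = 3.0730
Cpl = (112.59 - 110.6)/(3*1.3135788) = 0.5050
Cpk = min(Cpu, Cpl) = 0.5050

0.5050


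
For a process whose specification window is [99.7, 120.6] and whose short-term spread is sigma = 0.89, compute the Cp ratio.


Cp = (USL - LSL) / (6 * sigma)
= (120.6 - 99.7) / (6 * 0.89)
= 20.9000 / 5.3400
= 3.9139

3.9139


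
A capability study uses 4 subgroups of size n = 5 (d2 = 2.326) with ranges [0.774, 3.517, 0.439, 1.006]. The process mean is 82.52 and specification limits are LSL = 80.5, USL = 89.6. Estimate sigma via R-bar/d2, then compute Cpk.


R_bar = (0.774 + 3.517 + 0.439 + 1.006) / 4 = 1.434
sigma = R_bar / d2 = 1.434 / 2.326 = 0.61650903
Cp = (USL - LSL)/(6*sigma) = (89.6 - 80.5)/(6*0.61650903) = 2.4601
Cpu = (89.6 - 82.52)/(3*0.61650903) = 3.8280
Cpl = (82.52 - 80.5)/(3*0.61650903) = 1.0922
Cpk = min(Cpu, Cpl) = 1.0922

1.0922


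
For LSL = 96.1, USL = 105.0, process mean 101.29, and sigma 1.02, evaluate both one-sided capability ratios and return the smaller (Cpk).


Cpu = (USL - mean) / (3*sigma) = (105.0 - 101.29) / (3*1.02) = 1.2124
Cpl = (mean - LSL) / (3*sigma) = (101.29 - 96.1) / (3*1.02) = 1.6961
Cpk = min(Cpu, Cpl) = 1.2124

1.2124


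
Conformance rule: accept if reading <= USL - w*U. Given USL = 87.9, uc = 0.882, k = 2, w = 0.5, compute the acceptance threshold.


U = k * uc = 2 * 0.882 = 1.764
guard band g = w * U = 0.5 * 1.764 = 0.882
AL = USL - g = 87.9 - 0.882
AL = 87.0180

87.0180


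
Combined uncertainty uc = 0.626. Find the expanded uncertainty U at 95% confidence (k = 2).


U = k * uc
U = 2 * 0.626
U = 1.2520

1.2520


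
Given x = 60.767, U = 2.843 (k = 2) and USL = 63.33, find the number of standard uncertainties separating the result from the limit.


u = U / k = 2.843 / 2 = 1.4215
margin = |USL - x| = |63.33 - 60.767| = 2.563
z = margin / u = 2.563 / 1.4215
z = 1.8030

1.8030


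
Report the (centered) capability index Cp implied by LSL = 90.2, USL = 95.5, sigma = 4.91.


Cp = (USL - LSL) / (6 * sigma)
= (95.5 - 90.2) / (6 * 4.91)
= 5.3000 / 29.4600
= 0.1799

0.1799


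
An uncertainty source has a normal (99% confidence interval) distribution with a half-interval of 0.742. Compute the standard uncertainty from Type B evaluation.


u_B = half_width / 2.576
u_B = 0.742 / 2.576
u_B = 0.2880

0.2880


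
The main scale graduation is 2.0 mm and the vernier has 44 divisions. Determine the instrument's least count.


LC = MSD / n_div
= 2.0 / 44
= 0.0455

0.0455


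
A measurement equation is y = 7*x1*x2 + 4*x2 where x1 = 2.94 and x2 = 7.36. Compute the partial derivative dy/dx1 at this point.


y = 7*x1*x2 + 4*x2
dy/dx1 = 7*x2
Evaluate at x2 = 7.36: c1 = 7 * 7.36
c1 = 51.5200

51.5200


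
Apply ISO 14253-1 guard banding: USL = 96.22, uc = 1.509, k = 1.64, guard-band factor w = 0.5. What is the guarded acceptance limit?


U = k * uc = 1.64 * 1.509 = 2.47476
guard band g = w * U = 0.5 * 2.47476 = 1.23738
AL = USL - g = 96.22 - 1.23738
AL = 94.9826

94.9826


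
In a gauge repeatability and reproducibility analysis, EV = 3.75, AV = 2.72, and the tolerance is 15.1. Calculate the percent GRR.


GRR = sqrt(EV^2 + AV^2) = sqrt(3.75^2 + 2.72^2) = 4.6325911
%GRR = GRR / tol * 100 = 4.6325911 / 15.1 * 100
%GRR = 30.6794

30.6794


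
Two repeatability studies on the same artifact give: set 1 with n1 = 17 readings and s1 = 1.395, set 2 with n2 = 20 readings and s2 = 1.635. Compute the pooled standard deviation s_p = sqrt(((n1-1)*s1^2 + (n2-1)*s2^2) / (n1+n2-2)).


s_p = sqrt(((n1-1)*s1^2 + (n2-1)*s2^2) / (n1+n2-2))
numerator = (17-1)*1.395^2 + (20-1)*1.635^2 = 31.1364 + 50.791275 = 81.927675
denominator = 17 + 20 - 2 = 35
s_p^2 = 81.927675 / 35 = 2.3407907
s_p = sqrt(2.3407907) = 1.5300

1.5300


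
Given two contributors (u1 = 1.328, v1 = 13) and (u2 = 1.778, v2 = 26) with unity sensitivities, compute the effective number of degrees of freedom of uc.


uc = sqrt(u1^2 + u2^2) = sqrt(1.328^2 + 1.778^2) = 2.2192044
v_eff = uc^4 / (u1^4/v1 + u2^4/v2)
= 2.2192044^4 / (1.328^4/13 + 1.778^4/26)
= 24.254326 / 0.62362206
v_eff = 38.8927

38.8927


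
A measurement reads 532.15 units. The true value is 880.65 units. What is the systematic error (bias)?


Systematic error = measured - true
= 532.15 - 880.65
= -348.5000

-348.5000


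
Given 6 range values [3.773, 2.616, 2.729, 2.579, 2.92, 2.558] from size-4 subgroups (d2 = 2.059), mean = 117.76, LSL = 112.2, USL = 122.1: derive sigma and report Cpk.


R_bar = (3.773 + 2.616 + 2.729 + 2.579 + 2.92 + 2.558) / 6 = 2.8625
sigma = R_bar / d2 = 2.8625 / 2.059 = 1.390238
Cp = (USL - LSL)/(6*sigma) = (122.1 - 112.2)/(6*1.390238) = 1.1868
Cpu = (122.1 - 117.76)/(3*1.390238) = 1.0406
Cpl = (117.76 - 112.2)/(3*1.390238) = 1.3331
Cpk = min(Cpu, Cpl) = 1.0406

1.0406


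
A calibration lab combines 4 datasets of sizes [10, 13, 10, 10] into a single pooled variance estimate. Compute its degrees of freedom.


nu = sum_i (n_i - 1)
nu = ((10 - 1) + (13 - 1) + (10 - 1) + (10 - 1))
nu = 9 + 12 + 9 + 9
nu = 39

39


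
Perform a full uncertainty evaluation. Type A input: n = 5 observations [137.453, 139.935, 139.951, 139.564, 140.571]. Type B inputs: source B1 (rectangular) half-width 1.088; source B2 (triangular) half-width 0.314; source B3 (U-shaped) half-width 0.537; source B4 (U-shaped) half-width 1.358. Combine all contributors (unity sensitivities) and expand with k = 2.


mean = (137.453 + 139.935 + 139.951 + 139.564 + 140.571) / 5 = 139.4948
s = sqrt(sum((x - mean)^2)/(n-1)) = 1.1972716
u_A = s / sqrt(n) = 1.1972716 / sqrt(5) = 0.53543614
u_B1 = 1.088 / sqrt(3) = 0.62815709
u_B2 = 0.314 / sqrt(6) = 0.12818996
u_B3 = 0.537 / sqrt(2) = 0.37971634
u_B4 = 1.358 / sqrt(2) = 0.96025101
uc = sqrt(0.53543614^2 + 0.62815709^2 + 0.12818996^2 + 0.37971634^2 + 0.96025101^2) = 1.3281462
U = k * uc = 2 * 1.3281462
U = 2.6563

2.6563


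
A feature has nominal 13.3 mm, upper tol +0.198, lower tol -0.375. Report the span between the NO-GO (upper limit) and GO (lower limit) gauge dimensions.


GO = nominal - lower_tol (smallest hole = maximum material condition)
GO = 13.3 - 0.375 = 12.925
NO-GO = nominal + upper_tol (largest hole = least material condition)
NO-GO = 13.3 + 0.198 = 13.498
spread = NO-GO - GO = 13.498 - 12.925 = 0.5730

0.5730


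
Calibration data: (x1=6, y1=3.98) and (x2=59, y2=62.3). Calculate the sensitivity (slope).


slope = (y2 - y1) / (x2 - x1)
= (62.3 - 3.98) / (59 - 6)
= 58.3200 / 53
= 1.1004

1.1004


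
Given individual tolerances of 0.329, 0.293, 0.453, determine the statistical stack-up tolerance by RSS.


RSS = sqrt(0.329^2 + 0.293^2 + 0.453^2)
= sqrt(0.399299)
= 0.6319

0.6319


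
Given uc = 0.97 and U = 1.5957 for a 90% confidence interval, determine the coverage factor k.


k = U / uc
k = 1.5957 / 0.97
k = 1.645

1.645


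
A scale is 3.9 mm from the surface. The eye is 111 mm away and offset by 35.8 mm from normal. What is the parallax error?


error = h * offset / d
= 3.9 * 35.8 / 111
= 1.2578

1.2578


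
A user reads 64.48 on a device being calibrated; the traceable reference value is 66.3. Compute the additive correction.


Correction = standard - reading
= 66.3 - 64.48
= 1.8200

1.8200


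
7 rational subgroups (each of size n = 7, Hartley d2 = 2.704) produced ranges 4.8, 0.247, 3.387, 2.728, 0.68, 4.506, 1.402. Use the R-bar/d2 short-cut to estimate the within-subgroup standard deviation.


R_bar = (4.8 + 0.247 + 3.387 + 2.728 + 0.68 + 4.506 + 1.402) / 7
R_bar = 17.75 / 7 = 2.5357143
sigma_hat = R_bar / d2 = 2.5357143 / 2.704 = 0.9378

0.9378


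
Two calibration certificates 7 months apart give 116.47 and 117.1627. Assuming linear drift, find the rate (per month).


rate = (v2 - v1) / months
= (117.1627 - 116.47) / 7
= 0.6927 / 7
= 0.0990

0.0990


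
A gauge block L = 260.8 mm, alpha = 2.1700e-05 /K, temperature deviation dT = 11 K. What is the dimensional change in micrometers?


dL = L * alpha * dT
= 260.8 * 2.1700e-05 * 11
= 0.0622530 mm
dL_um = 0.0622530 * 1000 = 62.2530 um

62.2530


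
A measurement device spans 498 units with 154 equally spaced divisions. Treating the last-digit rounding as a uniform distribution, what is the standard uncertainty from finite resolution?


resolution = range / divisions
resolution = 498 / 154 = 3.2337662
u_res = resolution / (2*sqrt(3))
u_res = 3.2337662 / 3.4641016
u_res = 0.9335

0.9335


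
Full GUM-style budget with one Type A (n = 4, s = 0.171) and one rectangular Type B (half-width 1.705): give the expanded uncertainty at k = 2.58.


u_A = s / sqrt(n) = 0.171 / sqrt(4) = 0.0855
u_B = half_width / sqrt(3) = 1.705 / sqrt(3) = 0.98438221
uc = sqrt(u_A^2 + u_B^2) = sqrt(0.0855^2 + 0.98438221^2) = 0.98808835
U = k * uc = 2.58 * 0.98808835
U = 2.5493

2.5493


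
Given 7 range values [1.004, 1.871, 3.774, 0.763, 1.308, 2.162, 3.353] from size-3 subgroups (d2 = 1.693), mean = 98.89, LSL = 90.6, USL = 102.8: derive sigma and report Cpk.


R_bar = (1.004 + 1.871 + 3.774 + 0.763 + 1.308 + 2.162 + 3.353) / 7 = 2.0335714
sigma = R_bar / d2 = 2.0335714 / 1.693 = 1.2011644
Cp = (USL - LSL)/(6*sigma) = (102.8 - 90.6)/(6*1.2011644) = 1.6928
Cpu = (102.8 - 98.89)/(3*1.2011644) = 1.0851
Cpl = (98.89 - 90.6)/(3*1.2011644) = 2.3005
Cpk = min(Cpu, Cpl) = 1.0851

1.0851


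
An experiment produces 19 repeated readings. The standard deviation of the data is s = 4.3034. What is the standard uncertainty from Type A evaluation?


u_A = s / sqrt(n)
u_A = 4.3034 / sqrt(19)
u_A = 4.3034 / 4.3588989
u_A = 0.9873

0.9873


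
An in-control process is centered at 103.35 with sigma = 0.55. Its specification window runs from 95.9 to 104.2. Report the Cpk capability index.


Cpu = (USL - mean) / (3*sigma) = (104.2 - 103.35) / (3*0.55) = 0.5152
Cpl = (mean - LSL) / (3*sigma) = (103.35 - 95.9) / (3*0.55) = 4.5152
Cpk = min(Cpu, Cpl) = 0.5152

0.5152


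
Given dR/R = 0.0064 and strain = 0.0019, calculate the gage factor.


GF = (dR/R) / epsilon
= 0.0064 / 0.0019
= 3.3684

3.3684


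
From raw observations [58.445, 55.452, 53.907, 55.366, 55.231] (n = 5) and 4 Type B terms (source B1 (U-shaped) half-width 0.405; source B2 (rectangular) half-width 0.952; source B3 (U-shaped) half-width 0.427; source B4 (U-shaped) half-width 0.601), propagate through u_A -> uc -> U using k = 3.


mean = (58.445 + 55.452 + 53.907 + 55.366 + 55.231) / 5 = 55.6802
s = sqrt(sum((x - mean)^2)/(n-1)) = 1.6689019
u_A = s / sqrt(n) = 1.6689019 / sqrt(5) = 0.74635562
u_B1 = 0.405 / sqrt(2) = 0.28637825
u_B2 = 0.952 / sqrt(3) = 0.54963746
u_B3 = 0.427 / sqrt(2) = 0.3019346
u_B4 = 0.601 / sqrt(2) = 0.42497118
uc = sqrt(0.74635562^2 + 0.28637825^2 + 0.54963746^2 + 0.3019346^2 + 0.42497118^2) = 1.101329
U = k * uc = 3 * 1.101329
U = 3.3040

3.3040


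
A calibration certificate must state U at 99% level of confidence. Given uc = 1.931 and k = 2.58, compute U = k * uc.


U = k * uc
U = 2.58 * 1.931
U = 4.9820

4.9820


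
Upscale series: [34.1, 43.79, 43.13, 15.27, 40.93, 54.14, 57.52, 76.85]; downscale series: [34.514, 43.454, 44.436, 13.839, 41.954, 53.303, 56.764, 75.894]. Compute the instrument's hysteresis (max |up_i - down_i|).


|34.1 - 34.514| = 0.4140
|43.79 - 43.454| = 0.3360
|43.13 - 44.436| = 1.3060
|15.27 - 13.839| = 1.4310
|40.93 - 41.954| = 1.0240
|54.14 - 53.303| = 0.8370
|57.52 - 56.764| = 0.7560
|76.85 - 75.894| = 0.9560
hysteresis = max(diffs) = 1.4310

1.4310


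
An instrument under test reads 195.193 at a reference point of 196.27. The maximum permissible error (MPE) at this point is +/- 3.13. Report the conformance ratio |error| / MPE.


e = indication - reference = 195.193 - 196.27 = -1.0770
|e| = 1.0770
ratio = |e| / MPE = 1.0770 / 3.13
ratio = 0.3441

0.3441


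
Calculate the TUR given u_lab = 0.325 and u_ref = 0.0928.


TUR = u_lab / u_ref
= 0.325 / 0.0928
= 3.5022

3.5022


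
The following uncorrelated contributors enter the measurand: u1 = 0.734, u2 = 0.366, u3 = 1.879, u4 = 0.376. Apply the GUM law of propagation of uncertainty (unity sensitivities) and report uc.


uc = sqrt(0.734^2 + 0.366^2 + 1.879^2 + 0.376^2)
uc = sqrt(4.344729)
uc = 2.0844

2.0844


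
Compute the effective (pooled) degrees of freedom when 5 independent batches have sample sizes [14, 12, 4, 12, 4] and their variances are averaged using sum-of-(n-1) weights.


nu = sum_i (n_i - 1)
nu = ((14 - 1) + (12 - 1) + (4 - 1) + (12 - 1) + (4 - 1))
nu = 13 + 11 + 3 + 11 + 3
nu = 41

41


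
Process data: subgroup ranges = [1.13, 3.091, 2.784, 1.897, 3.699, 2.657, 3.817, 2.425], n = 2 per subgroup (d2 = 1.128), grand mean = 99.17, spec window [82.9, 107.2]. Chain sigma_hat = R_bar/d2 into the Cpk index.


R_bar = (1.13 + 3.091 + 2.784 + 1.897 + 3.699 + 2.657 + 3.817 + 2.425) / 8 = 2.6875
sigma = R_bar / d2 = 2.6875 / 1.128 = 2.3825355
Cp = (USL - LSL)/(6*sigma) = (107.2 - 82.9)/(6*2.3825355) = 1.6999
Cpu = (107.2 - 99.17)/(3*2.3825355) = 1.1235
Cpl = (99.17 - 82.9)/(3*2.3825355) = 2.2763
Cpk = min(Cpu, Cpl) = 1.1235

1.1235


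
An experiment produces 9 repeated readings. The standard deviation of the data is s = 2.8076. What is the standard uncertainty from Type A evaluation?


u_A = s / sqrt(n)
u_A = 2.8076 / sqrt(9)
u_A = 2.8076 / 3
u_A = 0.9359

0.9359


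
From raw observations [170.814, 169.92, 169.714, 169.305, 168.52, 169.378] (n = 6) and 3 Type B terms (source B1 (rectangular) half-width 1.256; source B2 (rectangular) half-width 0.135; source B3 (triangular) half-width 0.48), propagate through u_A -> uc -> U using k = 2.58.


mean = (170.814 + 169.92 + 169.714 + 169.305 + 168.52 + 169.378) / 6 = 169.6085
s = sqrt(sum((x - mean)^2)/(n-1)) = 0.76045611
u_A = s / sqrt(n) = 0.76045611 / sqrt(6) = 0.31045491
u_B1 = 1.256 / sqrt(3) = 0.72515194
u_B2 = 0.135 / sqrt(3) = 0.077942286
u_B3 = 0.48 / sqrt(6) = 0.19595918
uc = sqrt(0.31045491^2 + 0.72515194^2 + 0.077942286^2 + 0.19595918^2) = 0.81651858
U = k * uc = 2.58 * 0.81651858
U = 2.1066

2.1066


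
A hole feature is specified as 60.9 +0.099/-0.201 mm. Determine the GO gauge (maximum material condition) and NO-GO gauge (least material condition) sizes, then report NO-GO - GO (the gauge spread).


GO = nominal - lower_tol (smallest hole = maximum material condition)
GO = 60.9 - 0.201 = 60.699
NO-GO = nominal + upper_tol (largest hole = least material condition)
NO-GO = 60.9 + 0.099 = 60.999
spread = NO-GO - GO = 60.999 - 60.699 = 0.3000

0.3000


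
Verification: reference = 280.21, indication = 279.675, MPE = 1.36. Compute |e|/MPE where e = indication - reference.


e = indication - reference = 279.675 - 280.21 = -0.5350
|e| = 0.5350
ratio = |e| / MPE = 0.5350 / 1.36
ratio = 0.3934

0.3934


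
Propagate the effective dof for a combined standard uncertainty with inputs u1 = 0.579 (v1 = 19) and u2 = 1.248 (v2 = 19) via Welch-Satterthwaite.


uc = sqrt(u1^2 + u2^2) = sqrt(0.579^2 + 1.248^2) = 1.3757707
v_eff = uc^4 / (u1^4/v1 + u2^4/v2)
= 1.3757707^4 / (0.579^4/19 + 1.248^4/19)
= 3.5824837 / 0.13358975
v_eff = 26.8171

26.8171


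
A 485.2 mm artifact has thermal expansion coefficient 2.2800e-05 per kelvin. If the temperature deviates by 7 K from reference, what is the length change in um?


dL = L * alpha * dT
= 485.2 * 2.2800e-05 * 7
= 0.0774379 mm
dL_um = 0.0774379 * 1000 = 77.4379 um

77.4379


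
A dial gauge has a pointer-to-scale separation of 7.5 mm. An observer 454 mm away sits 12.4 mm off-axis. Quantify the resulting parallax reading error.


error = h * offset / d
= 7.5 * 12.4 / 454
= 0.2048

0.2048


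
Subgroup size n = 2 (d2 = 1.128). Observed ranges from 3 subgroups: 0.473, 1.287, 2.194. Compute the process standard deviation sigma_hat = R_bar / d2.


R_bar = (0.473 + 1.287 + 2.194) / 3
R_bar = 3.954 / 3 = 1.318
sigma_hat = R_bar / d2 = 1.318 / 1.128 = 1.1684

1.1684


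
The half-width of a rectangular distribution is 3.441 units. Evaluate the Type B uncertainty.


u_B = half_width / sqrt(3)
u_B = 3.441 / 1.7320508
u_B = 1.9867

1.9867


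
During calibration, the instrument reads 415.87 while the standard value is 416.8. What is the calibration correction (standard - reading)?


Correction = standard - reading
= 416.8 - 415.87
= 0.9300

0.9300


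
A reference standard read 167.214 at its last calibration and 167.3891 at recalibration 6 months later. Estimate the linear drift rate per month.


rate = (v2 - v1) / months
= (167.3891 - 167.214) / 6
= 0.1751 / 6
= 0.0292

0.0292


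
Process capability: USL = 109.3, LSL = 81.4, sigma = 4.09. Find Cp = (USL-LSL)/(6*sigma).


Cp = (USL - LSL) / (6 * sigma)
= (109.3 - 81.4) / (6 * 4.09)
= 27.9000 / 24.5400
= 1.1369

1.1369


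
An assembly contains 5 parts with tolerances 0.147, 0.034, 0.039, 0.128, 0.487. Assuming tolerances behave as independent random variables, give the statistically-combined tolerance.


RSS = sqrt(0.147^2 + 0.034^2 + 0.039^2 + 0.128^2 + 0.487^2)
= sqrt(0.277839)
= 0.5271

0.5271


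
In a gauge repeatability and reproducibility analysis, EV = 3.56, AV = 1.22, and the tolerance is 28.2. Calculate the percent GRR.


GRR = sqrt(EV^2 + AV^2) = sqrt(3.56^2 + 1.22^2) = 3.7632433
%GRR = GRR / tol * 100 = 3.7632433 / 28.2 * 100
%GRR = 13.3448

13.3448


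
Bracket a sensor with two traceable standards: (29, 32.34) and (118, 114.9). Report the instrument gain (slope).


slope = (y2 - y1) / (x2 - x1)
= (114.9 - 32.34) / (118 - 29)
= 82.5600 / 89
= 0.9276

0.9276


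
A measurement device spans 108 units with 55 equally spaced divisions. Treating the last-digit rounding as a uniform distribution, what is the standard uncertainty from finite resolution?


resolution = range / divisions
resolution = 108 / 55 = 1.9636364
u_res = resolution / (2*sqrt(3))
u_res = 1.9636364 / 3.4641016
u_res = 0.5669

0.5669


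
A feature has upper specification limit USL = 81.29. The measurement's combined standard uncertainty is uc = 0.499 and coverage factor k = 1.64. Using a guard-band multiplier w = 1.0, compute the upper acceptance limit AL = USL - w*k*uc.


U = k * uc = 1.64 * 0.499 = 0.81836
guard band g = w * U = 1.0 * 0.81836 = 0.81836
AL = USL - g = 81.29 - 0.81836
AL = 80.4716

80.4716


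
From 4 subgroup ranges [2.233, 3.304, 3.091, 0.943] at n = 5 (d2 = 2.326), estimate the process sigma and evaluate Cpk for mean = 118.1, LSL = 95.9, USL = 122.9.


R_bar = (2.233 + 3.304 + 3.091 + 0.943) / 4 = 2.39275
sigma = R_bar / d2 = 2.39275 / 2.326 = 1.0286973
Cp = (USL - LSL)/(6*sigma) = (122.9 - 95.9)/(6*1.0286973) = 4.3745
Cpu = (122.9 - 118.1)/(3*1.0286973) = 1.5554
Cpl = (118.1 - 95.9)/(3*1.0286973) = 7.1936
Cpk = min(Cpu, Cpl) = 1.5554

1.5554


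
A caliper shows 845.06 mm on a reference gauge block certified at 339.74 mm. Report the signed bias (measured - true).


Systematic error = measured - true
= 845.06 - 339.74
= 505.3200

505.3200


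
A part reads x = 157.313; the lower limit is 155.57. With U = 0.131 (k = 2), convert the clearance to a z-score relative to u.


u = U / k = 0.131 / 2 = 0.0655
margin = |LSL - x| = |155.57 - 157.313| = 1.743
z = margin / u = 1.743 / 0.0655
z = 26.6107

26.6107


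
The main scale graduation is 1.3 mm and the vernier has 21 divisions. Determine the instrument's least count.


LC = MSD / n_div
= 1.3 / 21
= 0.0619

0.0619


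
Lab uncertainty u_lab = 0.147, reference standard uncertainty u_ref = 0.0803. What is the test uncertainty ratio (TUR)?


TUR = u_lab / u_ref
= 0.147 / 0.0803
= 1.8306

1.8306


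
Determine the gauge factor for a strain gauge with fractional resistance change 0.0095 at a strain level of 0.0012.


GF = (dR/R) / epsilon
= 0.0095 / 0.0012
= 7.9167

7.9167


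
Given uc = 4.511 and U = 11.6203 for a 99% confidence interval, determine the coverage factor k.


k = U / uc
k = 11.6203 / 4.511
k = 2.576

2.576


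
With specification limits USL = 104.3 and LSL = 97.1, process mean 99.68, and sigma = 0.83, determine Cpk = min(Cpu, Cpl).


Cpu = (USL - mean) / (3*sigma) = (104.3 - 99.68) / (3*0.83) = 1.8554
Cpl = (mean - LSL) / (3*sigma) = (99.68 - 97.1) / (3*0.83) = 1.0361
Cpk = min(Cpu, Cpl) = 1.0361

1.0361


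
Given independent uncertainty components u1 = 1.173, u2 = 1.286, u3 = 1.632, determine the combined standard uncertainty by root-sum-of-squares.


uc = sqrt(1.173^2 + 1.286^2 + 1.632^2)
uc = sqrt(5.693149)
uc = 2.3860

2.3860


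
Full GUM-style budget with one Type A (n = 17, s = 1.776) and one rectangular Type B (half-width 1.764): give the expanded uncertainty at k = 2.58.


u_A = s / sqrt(n) = 1.776 / sqrt(17) = 0.43074327
u_B = half_width / sqrt(3) = 1.764 / sqrt(3) = 1.0184459
uc = sqrt(u_A^2 + u_B^2) = sqrt(0.43074327^2 + 1.0184459^2) = 1.1057901
U = k * uc = 2.58 * 1.1057901
U = 2.8529

2.8529


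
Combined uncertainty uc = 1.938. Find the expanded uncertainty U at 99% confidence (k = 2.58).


U = k * uc
U = 2.58 * 1.938
U = 5.0000

5.0000


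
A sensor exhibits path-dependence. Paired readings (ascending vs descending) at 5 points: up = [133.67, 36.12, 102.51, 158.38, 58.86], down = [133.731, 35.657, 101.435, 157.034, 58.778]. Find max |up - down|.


|133.67 - 133.731| = 0.0610
|36.12 - 35.657| = 0.4630
|102.51 - 101.435| = 1.0750
|158.38 - 157.034| = 1.3460
|58.86 - 58.778| = 0.0820
hysteresis = max(diffs) = 1.3460

1.3460


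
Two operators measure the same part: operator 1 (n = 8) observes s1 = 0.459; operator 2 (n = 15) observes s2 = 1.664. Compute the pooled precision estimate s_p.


s_p = sqrt(((n1-1)*s1^2 + (n2-1)*s2^2) / (n1+n2-2))
numerator = (8-1)*0.459^2 + (15-1)*1.664^2 = 1.474767 + 38.764544 = 40.239311
denominator = 8 + 15 - 2 = 21
s_p^2 = 40.239311 / 21 = 1.9161577
s_p = sqrt(1.9161577) = 1.3843

1.3843


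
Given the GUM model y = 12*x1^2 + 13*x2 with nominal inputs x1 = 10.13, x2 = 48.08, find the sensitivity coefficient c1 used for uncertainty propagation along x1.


y = 12*x1^2 + 13*x2
dy/dx1 = 2*12*x1
Evaluate at x1 = 10.13: c1 = 24 * 10.13
c1 = 243.1200

243.1200


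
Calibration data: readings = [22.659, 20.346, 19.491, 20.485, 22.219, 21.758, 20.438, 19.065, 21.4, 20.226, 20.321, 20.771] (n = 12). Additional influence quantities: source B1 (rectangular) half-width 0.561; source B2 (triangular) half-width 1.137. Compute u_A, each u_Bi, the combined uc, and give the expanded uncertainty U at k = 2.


mean = (22.659 + 20.346 + 19.491 + 20.485 + 22.219 + 21.758 + 20.438 + 19.065 + 21.4 + 20.226 + 20.321 + 20.771) / 12 = 20.76491667
s = sqrt(sum((x - mean)^2)/(n-1)) = 1.0639671
u_A = s / sqrt(n) = 1.0639671 / sqrt(12) = 0.30714085
u_B1 = 0.561 / sqrt(3) = 0.3238935
u_B2 = 1.137 / sqrt(6) = 0.46417831
uc = sqrt(0.30714085^2 + 0.3238935^2 + 0.46417831^2) = 0.64397516
U = k * uc = 2 * 0.64397516
U = 1.2880

1.2880


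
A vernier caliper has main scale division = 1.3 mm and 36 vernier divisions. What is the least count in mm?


LC = MSD / n_div
= 1.3 / 36
= 0.0361

0.0361


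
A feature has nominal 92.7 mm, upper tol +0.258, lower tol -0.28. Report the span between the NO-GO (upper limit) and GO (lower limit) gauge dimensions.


GO = nominal - lower_tol (smallest hole = maximum material condition)
GO = 92.7 - 0.28 = 92.42
NO-GO = nominal + upper_tol (largest hole = least material condition)
NO-GO = 92.7 + 0.258 = 92.958
spread = NO-GO - GO = 92.958 - 92.42 = 0.5380

0.5380


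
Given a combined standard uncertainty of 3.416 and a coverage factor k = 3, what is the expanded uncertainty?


U = k * uc
U = 3 * 3.416
U = 10.2480

10.2480


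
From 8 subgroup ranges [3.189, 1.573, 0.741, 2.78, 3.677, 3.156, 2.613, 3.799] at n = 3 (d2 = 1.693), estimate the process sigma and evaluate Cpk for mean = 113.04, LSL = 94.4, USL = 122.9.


R_bar = (3.189 + 1.573 + 0.741 + 2.78 + 3.677 + 3.156 + 2.613 + 3.799) / 8 = 2.691
sigma = R_bar / d2 = 2.691 / 1.693 = 1.5894861
Cp = (USL - LSL)/(6*sigma) = (122.9 - 94.4)/(6*1.5894861) = 2.9884
Cpu = (122.9 - 113.04)/(3*1.5894861) = 2.0678
Cpl = (113.04 - 94.4)/(3*1.5894861) = 3.9090
Cpk = min(Cpu, Cpl) = 2.0678

2.0678


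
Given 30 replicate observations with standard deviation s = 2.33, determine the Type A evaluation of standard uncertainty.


u_A = s / sqrt(n)
u_A = 2.33 / sqrt(30)
u_A = 2.33 / 5.4772256
u_A = 0.4254

0.4254


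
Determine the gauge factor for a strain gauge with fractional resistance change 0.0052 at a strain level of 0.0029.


GF = (dR/R) / epsilon
= 0.0052 / 0.0029
= 1.7931

1.7931


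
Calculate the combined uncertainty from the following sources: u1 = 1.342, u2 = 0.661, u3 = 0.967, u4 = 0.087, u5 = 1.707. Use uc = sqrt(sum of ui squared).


uc = sqrt(1.342^2 + 0.661^2 + 0.967^2 + 0.087^2 + 1.707^2)
uc = sqrt(6.094392)
uc = 2.4687

2.4687


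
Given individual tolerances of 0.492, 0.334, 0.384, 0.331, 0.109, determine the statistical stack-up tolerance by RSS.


RSS = sqrt(0.492^2 + 0.334^2 + 0.384^2 + 0.331^2 + 0.109^2)
= sqrt(0.622518)
= 0.7890

0.7890


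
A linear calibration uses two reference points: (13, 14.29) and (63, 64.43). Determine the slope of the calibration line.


slope = (y2 - y1) / (x2 - x1)
= (64.43 - 14.29) / (63 - 13)
= 50.1400 / 50
= 1.0028

1.0028


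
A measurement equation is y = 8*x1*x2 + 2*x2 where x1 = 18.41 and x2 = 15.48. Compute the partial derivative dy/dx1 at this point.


y = 8*x1*x2 + 2*x2
dy/dx1 = 8*x2
Evaluate at x2 = 15.48: c1 = 8 * 15.48
c1 = 123.8400

123.8400


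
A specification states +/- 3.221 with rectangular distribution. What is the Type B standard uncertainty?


u_B = half_width / sqrt(3)
u_B = 3.221 / 1.7320508
u_B = 1.8596

1.8596


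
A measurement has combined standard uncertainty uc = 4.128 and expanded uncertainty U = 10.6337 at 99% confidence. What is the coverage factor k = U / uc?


k = U / uc
k = 10.6337 / 4.128
k = 2.576

2.576


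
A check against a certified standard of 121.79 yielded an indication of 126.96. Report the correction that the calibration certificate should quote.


Correction = standard - reading
= 121.79 - 126.96
= -5.1700

-5.1700


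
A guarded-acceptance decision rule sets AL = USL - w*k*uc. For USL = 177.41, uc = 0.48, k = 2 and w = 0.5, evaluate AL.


U = k * uc = 2 * 0.48 = 0.96
guard band g = w * U = 0.5 * 0.96 = 0.48
AL = USL - g = 177.41 - 0.48
AL = 176.9300

176.9300


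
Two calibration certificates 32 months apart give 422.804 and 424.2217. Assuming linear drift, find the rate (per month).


rate = (v2 - v1) / months
= (424.2217 - 422.804) / 32
= 1.4177 / 32
= 0.0443

0.0443


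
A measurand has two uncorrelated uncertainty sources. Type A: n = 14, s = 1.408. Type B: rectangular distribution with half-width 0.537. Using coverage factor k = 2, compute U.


u_A = s / sqrt(n) = 1.408 / sqrt(14) = 0.37630383
u_B = half_width / sqrt(3) = 0.537 / sqrt(3) = 0.31003709
uc = sqrt(u_A^2 + u_B^2) = sqrt(0.37630383^2 + 0.31003709^2) = 0.48757314
U = k * uc = 2 * 0.48757314
U = 0.9751

0.9751


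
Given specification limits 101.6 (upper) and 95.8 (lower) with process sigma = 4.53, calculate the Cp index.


Cp = (USL - LSL) / (6 * sigma)
= (101.6 - 95.8) / (6 * 4.53)
= 5.8000 / 27.1800
= 0.2134

0.2134


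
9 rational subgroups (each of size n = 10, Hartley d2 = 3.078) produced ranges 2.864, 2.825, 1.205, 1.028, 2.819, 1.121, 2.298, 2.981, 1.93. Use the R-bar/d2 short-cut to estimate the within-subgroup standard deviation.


R_bar = (2.864 + 2.825 + 1.205 + 1.028 + 2.819 + 1.121 + 2.298 + 2.981 + 1.93) / 9
R_bar = 19.071 / 9 = 2.119
sigma_hat = R_bar / d2 = 2.119 / 3.078 = 0.6884

0.6884


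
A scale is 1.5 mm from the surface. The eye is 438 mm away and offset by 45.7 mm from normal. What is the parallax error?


error = h * offset / d
= 1.5 * 45.7 / 438
= 0.1565

0.1565


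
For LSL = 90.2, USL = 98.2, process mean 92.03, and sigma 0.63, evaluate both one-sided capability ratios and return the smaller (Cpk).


Cpu = (USL - mean) / (3*sigma) = (98.2 - 92.03) / (3*0.63) = 3.2646
Cpl = (mean - LSL) / (3*sigma) = (92.03 - 90.2) / (3*0.63) = 0.9683
Cpk = min(Cpu, Cpl) = 0.9683

0.9683


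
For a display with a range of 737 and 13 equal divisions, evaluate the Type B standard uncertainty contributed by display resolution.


resolution = range / divisions
resolution = 737 / 13 = 56.692308
u_res = resolution / (2*sqrt(3))
u_res = 56.692308 / 3.4641016
u_res = 16.3657

16.3657


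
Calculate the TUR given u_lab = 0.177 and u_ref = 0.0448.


TUR = u_lab / u_ref
= 0.177 / 0.0448
= 3.9509

3.9509


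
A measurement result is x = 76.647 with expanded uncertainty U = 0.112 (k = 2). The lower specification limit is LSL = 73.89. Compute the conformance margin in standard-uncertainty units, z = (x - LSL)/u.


u = U / k = 0.112 / 2 = 0.056
margin = |LSL - x| = |73.89 - 76.647| = 2.757
z = margin / u = 2.757 / 0.056
z = 49.2321

49.2321


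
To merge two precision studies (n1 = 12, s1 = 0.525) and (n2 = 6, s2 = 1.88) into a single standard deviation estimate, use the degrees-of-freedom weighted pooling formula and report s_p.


s_p = sqrt(((n1-1)*s1^2 + (n2-1)*s2^2) / (n1+n2-2))
numerator = (12-1)*0.525^2 + (6-1)*1.88^2 = 3.031875 + 17.672 = 20.703875
denominator = 12 + 6 - 2 = 16
s_p^2 = 20.703875 / 16 = 1.2939922
s_p = sqrt(1.2939922) = 1.1375

1.1375


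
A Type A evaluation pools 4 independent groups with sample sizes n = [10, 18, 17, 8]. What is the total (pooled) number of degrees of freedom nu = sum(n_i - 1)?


nu = sum_i (n_i - 1)
nu = ((10 - 1) + (18 - 1) + (17 - 1) + (8 - 1))
nu = 9 + 17 + 16 + 7
nu = 49

49


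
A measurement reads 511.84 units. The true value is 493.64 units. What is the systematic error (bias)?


Systematic error = measured - true
= 511.84 - 493.64
= 18.2000

18.2000


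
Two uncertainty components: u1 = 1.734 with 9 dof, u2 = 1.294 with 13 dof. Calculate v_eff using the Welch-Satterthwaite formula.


uc = sqrt(u1^2 + u2^2) = sqrt(1.734^2 + 1.294^2) = 2.1636062
v_eff = uc^4 / (u1^4/v1 + u2^4/v2)
= 2.1636062^4 / (1.734^4/9 + 1.294^4/13)
= 21.913557 / 1.2201811
v_eff = 17.9593

17.9593


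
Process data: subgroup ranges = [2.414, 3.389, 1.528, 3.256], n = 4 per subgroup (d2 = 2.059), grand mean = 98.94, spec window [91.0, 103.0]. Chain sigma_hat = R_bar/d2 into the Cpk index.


R_bar = (2.414 + 3.389 + 1.528 + 3.256) / 4 = 2.64675
sigma = R_bar / d2 = 2.64675 / 2.059 = 1.2854541
Cp = (USL - LSL)/(6*sigma) = (103.0 - 91.0)/(6*1.2854541) = 1.5559
Cpu = (103.0 - 98.94)/(3*1.2854541) = 1.0528
Cpl = (98.94 - 91.0)/(3*1.2854541) = 2.0589
Cpk = min(Cpu, Cpl) = 1.0528

1.0528


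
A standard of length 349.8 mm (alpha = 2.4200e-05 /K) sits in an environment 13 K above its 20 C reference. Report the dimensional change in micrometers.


dL = L * alpha * dT
= 349.8 * 2.4200e-05 * 13
= 0.1100471 mm
dL_um = 0.1100471 * 1000 = 110.0471 um

110.0471


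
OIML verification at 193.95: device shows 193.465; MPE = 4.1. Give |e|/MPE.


e = indication - reference = 193.465 - 193.95 = -0.4850
|e| = 0.4850
ratio = |e| / MPE = 0.4850 / 4.1
ratio = 0.1183

0.1183


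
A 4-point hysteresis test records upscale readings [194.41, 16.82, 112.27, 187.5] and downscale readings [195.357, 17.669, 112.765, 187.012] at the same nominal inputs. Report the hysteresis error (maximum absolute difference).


|194.41 - 195.357| = 0.9470
|16.82 - 17.669| = 0.8490
|112.27 - 112.765| = 0.4950
|187.5 - 187.012| = 0.4880
hysteresis = max(diffs) = 0.9470

0.9470


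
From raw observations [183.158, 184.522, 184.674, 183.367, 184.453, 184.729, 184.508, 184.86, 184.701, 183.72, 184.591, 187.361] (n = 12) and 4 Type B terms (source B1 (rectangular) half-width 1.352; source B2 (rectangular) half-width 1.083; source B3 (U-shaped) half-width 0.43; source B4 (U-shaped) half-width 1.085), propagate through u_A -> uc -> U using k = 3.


mean = (183.158 + 184.522 + 184.674 + 183.367 + 184.453 + 184.729 + 184.508 + 184.86 + 184.701 + 183.72 + 184.591 + 187.361) / 12 = 184.5536667
s = sqrt(sum((x - mean)^2)/(n-1)) = 1.0491368
u_A = s / sqrt(n) = 1.0491368 / sqrt(12) = 0.30285971
u_B1 = 1.352 / sqrt(3) = 0.78057756
u_B2 = 1.083 / sqrt(3) = 0.62527034
u_B3 = 0.43 / sqrt(2) = 0.30405592
u_B4 = 1.085 / sqrt(2) = 0.76721086
uc = sqrt(0.30285971^2 + 0.78057756^2 + 0.62527034^2 + 0.30405592^2 + 0.76721086^2) = 1.3315596
U = k * uc = 3 * 1.3315596
U = 3.9947

3.9947


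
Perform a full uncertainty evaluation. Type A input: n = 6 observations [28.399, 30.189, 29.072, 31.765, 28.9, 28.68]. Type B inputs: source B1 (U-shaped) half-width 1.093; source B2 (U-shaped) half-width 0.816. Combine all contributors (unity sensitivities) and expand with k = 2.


mean = (28.399 + 30.189 + 29.072 + 31.765 + 28.9 + 28.68) / 6 = 29.50083333
s = sqrt(sum((x - mean)^2)/(n-1)) = 1.2674957
u_A = s / sqrt(n) = 1.2674957 / sqrt(6) = 0.51745295
u_B1 = 1.093 / sqrt(2) = 0.77286771
u_B2 = 0.816 / sqrt(2) = 0.57699913
uc = sqrt(0.51745295^2 + 0.77286771^2 + 0.57699913^2) = 1.0945365
U = k * uc = 2 * 1.0945365
U = 2.1891

2.1891


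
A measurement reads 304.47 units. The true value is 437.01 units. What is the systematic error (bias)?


Systematic error = measured - true
= 304.47 - 437.01
= -132.5400

-132.5400


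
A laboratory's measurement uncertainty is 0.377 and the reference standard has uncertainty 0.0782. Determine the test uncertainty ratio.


TUR = u_lab / u_ref
= 0.377 / 0.0782
= 4.8210

4.8210


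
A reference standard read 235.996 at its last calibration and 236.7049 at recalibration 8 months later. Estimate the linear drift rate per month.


rate = (v2 - v1) / months
= (236.7049 - 235.996) / 8
= 0.7089 / 8
= 0.0886

0.0886


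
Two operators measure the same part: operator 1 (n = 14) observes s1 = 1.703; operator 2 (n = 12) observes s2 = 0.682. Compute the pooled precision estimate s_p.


s_p = sqrt(((n1-1)*s1^2 + (n2-1)*s2^2) / (n1+n2-2))
numerator = (14-1)*1.703^2 + (12-1)*0.682^2 = 37.702717 + 5.116364 = 42.819081
denominator = 14 + 12 - 2 = 24
s_p^2 = 42.819081 / 24 = 1.7841284
s_p = sqrt(1.7841284) = 1.3357

1.3357


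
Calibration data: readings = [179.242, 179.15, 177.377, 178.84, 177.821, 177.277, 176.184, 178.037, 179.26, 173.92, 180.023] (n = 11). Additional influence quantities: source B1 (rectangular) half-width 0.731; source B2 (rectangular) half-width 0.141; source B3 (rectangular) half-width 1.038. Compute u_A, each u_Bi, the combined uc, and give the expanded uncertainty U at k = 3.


mean = (179.242 + 179.15 + 177.377 + 178.84 + 177.821 + 177.277 + 176.184 + 178.037 + 179.26 + 173.92 + 180.023) / 11 = 177.921
s = sqrt(sum((x - mean)^2)/(n-1)) = 1.7340896
u_A = s / sqrt(n) = 1.7340896 / sqrt(11) = 0.52284769
u_B1 = 0.731 / sqrt(3) = 0.42204305
u_B2 = 0.141 / sqrt(3) = 0.081406388
u_B3 = 1.038 / sqrt(3) = 0.59928958
uc = sqrt(0.52284769^2 + 0.42204305^2 + 0.081406388^2 + 0.59928958^2) = 0.90402713
U = k * uc = 3 * 0.90402713
U = 2.7121

2.7121


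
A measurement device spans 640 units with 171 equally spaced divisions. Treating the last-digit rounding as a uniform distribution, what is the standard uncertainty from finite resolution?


resolution = range / divisions
resolution = 640 / 171 = 3.7426901
u_res = resolution / (2*sqrt(3))
u_res = 3.7426901 / 3.4641016
u_res = 1.0804

1.0804


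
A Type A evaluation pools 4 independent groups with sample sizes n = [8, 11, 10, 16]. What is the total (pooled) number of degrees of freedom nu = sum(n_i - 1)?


nu = sum_i (n_i - 1)
nu = ((8 - 1) + (11 - 1) + (10 - 1) + (16 - 1))
nu = 7 + 10 + 9 + 15
nu = 41

41


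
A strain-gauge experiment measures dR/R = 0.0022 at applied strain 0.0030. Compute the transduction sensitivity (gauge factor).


GF = (dR/R) / epsilon
= 0.0022 / 0.0030
= 0.7333

0.7333


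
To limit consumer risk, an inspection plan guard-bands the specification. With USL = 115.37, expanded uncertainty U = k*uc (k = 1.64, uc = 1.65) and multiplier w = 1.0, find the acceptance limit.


U = k * uc = 1.64 * 1.65 = 2.706
guard band g = w * U = 1.0 * 2.706 = 2.706
AL = USL - g = 115.37 - 2.706
AL = 112.6640

112.6640


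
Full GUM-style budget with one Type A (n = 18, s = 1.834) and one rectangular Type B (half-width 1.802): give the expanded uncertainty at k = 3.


u_A = s / sqrt(n) = 1.834 / sqrt(18) = 0.43227795
u_B = half_width / sqrt(3) = 1.802 / sqrt(3) = 1.0403852
uc = sqrt(u_A^2 + u_B^2) = sqrt(0.43227795^2 + 1.0403852^2) = 1.1266169
U = k * uc = 3 * 1.1266169
U = 3.3799

3.3799
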